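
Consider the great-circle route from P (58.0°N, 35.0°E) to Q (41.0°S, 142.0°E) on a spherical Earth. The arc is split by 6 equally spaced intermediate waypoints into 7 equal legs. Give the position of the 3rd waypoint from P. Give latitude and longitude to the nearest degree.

From cos δ = sin φ₁ sin φ₂ + cos φ₁ cos φ₂ cos Δλ, the central angle is δ ≈ 2.309 rad (132.3°).
Interpolate at f = 3/7 with slerp weights a = sin((1−f)δ)/sin δ ≈ 1.310, b = sin(fδ)/sin δ ≈ 1.131.
p = a·p₁ + b·p₂ ≈ (-0.104, 0.924, 0.369); φ = arcsin(p_z) ≈ 21.67°, λ = atan2(p_y, p_x) ≈ 96.41°.

≈ (22°N, 96°E)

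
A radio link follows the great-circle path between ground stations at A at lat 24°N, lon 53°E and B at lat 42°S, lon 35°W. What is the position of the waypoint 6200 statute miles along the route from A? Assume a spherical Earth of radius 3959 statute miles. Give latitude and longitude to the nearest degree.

≈ lat 36°S, lon 18°W

The haversine formula gives a central angle δ ≈ 1.822 rad (104.4°) between the endpoints. The total great-circle distance is δ·R ≈ 1.822 × 3959 ≈ 7213 mi, so the target fraction is f = 6200/7213 ≈ 0.860.
Interpolate at f ≈ 0.860 with slerp weights a = sin((1−f)δ)/sin δ ≈ 0.261, b = sin(fδ)/sin δ ≈ 1.032.
p = a·p₁ + b·p₂ ≈ (0.772, -0.249, -0.585); φ = arcsin(p_z) ≈ -35.77°, λ = atan2(p_y, p_x) ≈ -17.90°.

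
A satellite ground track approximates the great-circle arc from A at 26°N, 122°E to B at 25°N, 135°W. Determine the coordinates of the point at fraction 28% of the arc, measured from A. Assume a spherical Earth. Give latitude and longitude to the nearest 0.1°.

Write both endpoints as unit vectors p₁, p₂ with components (cos φ cos λ, cos φ sin λ, sin φ).
The central angle between the endpoints is δ = arccos(p₁·p₂) ≈ 1.569 rad (89.9°).
Interpolate at f = 0.28 with slerp weights a = sin((1−f)δ)/sin δ ≈ 0.904, b = sin(fδ)/sin δ ≈ 0.425.
p = a·p₁ + b·p₂ ≈ (-0.703, 0.417, 0.576); φ = arcsin(p_z) ≈ 35.18°, λ = atan2(p_y, p_x) ≈ 149.35°.

≈ 35.2°N, 149.4°E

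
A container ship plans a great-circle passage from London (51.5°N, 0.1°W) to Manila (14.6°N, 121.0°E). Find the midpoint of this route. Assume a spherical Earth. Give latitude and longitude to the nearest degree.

Convert each endpoint to a unit vector on the sphere (x = cos φ cos λ, y = cos φ sin λ, z = sin φ).
The central angle between the endpoints is δ = arccos(p₁·p₂) ≈ 1.685 rad (96.5°).
Interpolate at f = 1/2 with slerp weights a = sin((1−f)δ)/sin δ ≈ 0.751, b = sin(fδ)/sin δ ≈ 0.751.
p = a·p₁ + b·p₂ ≈ (0.093, 0.622, 0.777); φ = arcsin(p_z) ≈ 51.01°, λ = atan2(p_y, p_x) ≈ 81.48°.

≈ (51°N, 81°E)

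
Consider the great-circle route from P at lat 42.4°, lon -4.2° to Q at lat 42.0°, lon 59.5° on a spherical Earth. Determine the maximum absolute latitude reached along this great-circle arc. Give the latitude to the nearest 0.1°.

The great circle lies in the plane with unit normal n̂ = (p₁ × p₂)/|p₁ × p₂|.
Here n̂_z ≈ +0.684; the vertex latitude is φ_max = arccos|n̂_z| ≈ 46.9°.
Check via Clairaut: cos φ_max = |cos φ₁| · sin C = cos(42.4°)·sin(67.8°) ≈ 0.684, again giving ≈ 46.9°.

≈ 46.9°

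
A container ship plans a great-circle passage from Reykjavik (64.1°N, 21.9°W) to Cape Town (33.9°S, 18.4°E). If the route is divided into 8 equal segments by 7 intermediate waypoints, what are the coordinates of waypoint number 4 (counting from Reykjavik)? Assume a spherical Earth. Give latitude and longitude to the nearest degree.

≈ (16°N, 5°E)

The haversine formula gives a central angle δ ≈ 1.798 rad (103.0°) between the endpoints.
Interpolate at f = 4/8 with slerp weights a = sin((1−f)δ)/sin δ ≈ 0.803, b = sin(fδ)/sin δ ≈ 0.803.
p = a·p₁ + b·p₂ ≈ (0.958, 0.080, 0.275); φ = arcsin(p_z) ≈ 15.94°, λ = atan2(p_y, p_x) ≈ 4.75°.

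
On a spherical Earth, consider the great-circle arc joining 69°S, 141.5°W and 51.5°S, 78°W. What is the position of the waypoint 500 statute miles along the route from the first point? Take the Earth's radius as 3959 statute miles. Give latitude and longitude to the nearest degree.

The haversine formula gives a central angle δ ≈ 0.591 rad (33.9°) between the endpoints. The total great-circle distance is δ·R ≈ 0.591 × 3959 ≈ 2341 mi, so the target fraction is f = 500/2341 ≈ 0.214.
Interpolate at f ≈ 0.214 with slerp weights a = sin((1−f)δ)/sin δ ≈ 0.804, b = sin(fδ)/sin δ ≈ 0.226.
p = a·p₁ + b·p₂ ≈ (-0.196, -0.317, -0.928); φ = arcsin(p_z) ≈ -68.10°, λ = atan2(p_y, p_x) ≈ -121.77°.

≈ 68°S, 122°W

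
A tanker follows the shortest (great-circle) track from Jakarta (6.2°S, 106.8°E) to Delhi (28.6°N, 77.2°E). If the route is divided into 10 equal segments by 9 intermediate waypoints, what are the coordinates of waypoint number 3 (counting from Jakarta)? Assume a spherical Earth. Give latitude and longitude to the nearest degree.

≈ 4°N, 99°E

Write both endpoints as unit vectors p₁, p₂ with components (cos φ cos λ, cos φ sin λ, sin φ).
The central angle between the endpoints is δ = arccos(p₁·p₂) ≈ 0.785 rad (45.0°).
Interpolate at f = 3/10 with slerp weights a = sin((1−f)δ)/sin δ ≈ 0.739, b = sin(fδ)/sin δ ≈ 0.330.
p = a·p₁ + b·p₂ ≈ (-0.148, 0.986, 0.078); φ = arcsin(p_z) ≈ 4.49°, λ = atan2(p_y, p_x) ≈ 98.54°.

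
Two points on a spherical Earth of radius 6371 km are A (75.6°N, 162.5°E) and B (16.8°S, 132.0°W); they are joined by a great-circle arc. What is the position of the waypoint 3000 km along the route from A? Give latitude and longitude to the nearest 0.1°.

≈ (54.2°N, 154.1°W)

Convert each endpoint to a unit vector on the sphere (x = cos φ cos λ, y = cos φ sin λ, z = sin φ).
The central angle between the endpoints is δ = arccos(p₁·p₂) ≈ 1.753 rad (100.4°). The total great-circle distance is δ·R ≈ 1.753 × 6371 ≈ 11169 km, so the target fraction is f = 3000/11169 ≈ 0.269.
Interpolate at f ≈ 0.269 with slerp weights a = sin((1−f)δ)/sin δ ≈ 0.975, b = sin(fδ)/sin δ ≈ 0.461.
p = a·p₁ + b·p₂ ≈ (-0.527, -0.255, 0.811); φ = arcsin(p_z) ≈ 54.18°, λ = atan2(p_y, p_x) ≈ -154.14°.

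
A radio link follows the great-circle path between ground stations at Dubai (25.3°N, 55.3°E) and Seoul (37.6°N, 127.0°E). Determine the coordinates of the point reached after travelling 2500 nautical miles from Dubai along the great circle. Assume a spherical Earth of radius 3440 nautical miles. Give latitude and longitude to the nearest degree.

≈ 39°N, 102°E

Write both endpoints as unit vectors p₁, p₂ with components (cos φ cos λ, cos φ sin λ, sin φ).
The central angle between the endpoints is δ = arccos(p₁·p₂) ≈ 1.064 rad (60.9°). The total great-circle distance is δ·R ≈ 1.064 × 3440 ≈ 3659 nmi, so the target fraction is f = 2500/3659 ≈ 0.683.
Interpolate at f ≈ 0.683 with slerp weights a = sin((1−f)δ)/sin δ ≈ 0.378, b = sin(fδ)/sin δ ≈ 0.760.
p = a·p₁ + b·p₂ ≈ (-0.168, 0.762, 0.625); φ = arcsin(p_z) ≈ 38.71°, λ = atan2(p_y, p_x) ≈ 102.42°.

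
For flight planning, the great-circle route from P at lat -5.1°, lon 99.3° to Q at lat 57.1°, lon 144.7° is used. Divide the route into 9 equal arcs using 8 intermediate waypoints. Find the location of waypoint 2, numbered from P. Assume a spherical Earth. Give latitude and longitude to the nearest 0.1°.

≈ lat 9.6°, lon 105.8°

Write both endpoints as unit vectors p₁, p₂ with components (cos φ cos λ, cos φ sin λ, sin φ).
The central angle between the endpoints is δ = arccos(p₁·p₂) ≈ 1.261 rad (72.2°).
Interpolate at f = 2/9 with slerp weights a = sin((1−f)δ)/sin δ ≈ 0.872, b = sin(fδ)/sin δ ≈ 0.290.
p = a·p₁ + b·p₂ ≈ (-0.269, 0.949, 0.166); φ = arcsin(p_z) ≈ 9.57°, λ = atan2(p_y, p_x) ≈ 105.84°.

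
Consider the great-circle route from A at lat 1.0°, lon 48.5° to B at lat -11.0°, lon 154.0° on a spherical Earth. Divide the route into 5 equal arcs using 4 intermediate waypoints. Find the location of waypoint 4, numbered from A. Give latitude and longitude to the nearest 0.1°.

Write both endpoints as unit vectors p₁, p₂ with components (cos φ cos λ, cos φ sin λ, sin φ).
The central angle between the endpoints is δ = arccos(p₁·p₂) ≈ 1.840 rad (105.4°).
Interpolate at f = 4/5 with slerp weights a = sin((1−f)δ)/sin δ ≈ 0.373, b = sin(fδ)/sin δ ≈ 1.032.
p = a·p₁ + b·p₂ ≈ (-0.663, 0.724, -0.190); φ = arcsin(p_z) ≈ -10.98°, λ = atan2(p_y, p_x) ≈ 132.52°.

≈ lat -11.0°, lon 132.5°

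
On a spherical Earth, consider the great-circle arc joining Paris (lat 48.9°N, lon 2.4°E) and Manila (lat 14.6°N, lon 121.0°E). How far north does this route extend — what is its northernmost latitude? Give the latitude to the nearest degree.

The great circle lies in the plane with unit normal n̂ = (p₁ × p₂)/|p₁ × p₂|.
Here n̂_z ≈ +0.562; the vertex latitude is φ_max = arccos|n̂_z| ≈ 55.8°.
Check via Clairaut: cos φ_max = |cos φ₁| · sin C = cos(48.9°)·sin(58.8°) ≈ 0.562, again giving ≈ 55.8°.

≈ 56°N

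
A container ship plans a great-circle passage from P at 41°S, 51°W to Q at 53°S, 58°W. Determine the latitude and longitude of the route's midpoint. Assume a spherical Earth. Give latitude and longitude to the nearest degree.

The haversine formula gives a central angle δ ≈ 0.225 rad (12.9°) between the endpoints.
Interpolate at f = 1/2 with slerp weights a = sin((1−f)δ)/sin δ ≈ 0.503, b = sin(fδ)/sin δ ≈ 0.503.
p = a·p₁ + b·p₂ ≈ (0.399, -0.552, -0.732); φ = arcsin(p_z) ≈ -47.05°, λ = atan2(p_y, p_x) ≈ -54.11°.

≈ 47°S, 54°W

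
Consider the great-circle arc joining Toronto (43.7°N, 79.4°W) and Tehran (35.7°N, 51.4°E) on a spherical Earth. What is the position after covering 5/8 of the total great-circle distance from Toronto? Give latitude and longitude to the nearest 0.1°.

≈ (59.4°N, 15.1°E)

From cos δ = sin φ₁ sin φ₂ + cos φ₁ cos φ₂ cos Δλ, the central angle is δ ≈ 1.551 rad (88.9°).
Interpolate at f = 5/8 with slerp weights a = sin((1−f)δ)/sin δ ≈ 0.550, b = sin(fδ)/sin δ ≈ 0.825.
p = a·p₁ + b·p₂ ≈ (0.491, 0.133, 0.861); φ = arcsin(p_z) ≈ 59.43°, λ = atan2(p_y, p_x) ≈ 15.15°.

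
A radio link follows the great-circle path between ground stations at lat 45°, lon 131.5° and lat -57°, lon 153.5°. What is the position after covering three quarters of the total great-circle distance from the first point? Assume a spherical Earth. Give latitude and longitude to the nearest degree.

The haversine formula gives a central angle δ ≈ 1.809 rad (103.6°) between the endpoints.
Interpolate at f = 3/4 with slerp weights a = sin((1−f)δ)/sin δ ≈ 0.450, b = sin(fδ)/sin δ ≈ 1.006.
p = a·p₁ + b·p₂ ≈ (-0.701, 0.483, -0.525); φ = arcsin(p_z) ≈ -31.69°, λ = atan2(p_y, p_x) ≈ 145.45°.

≈ lat -32°, lon 145°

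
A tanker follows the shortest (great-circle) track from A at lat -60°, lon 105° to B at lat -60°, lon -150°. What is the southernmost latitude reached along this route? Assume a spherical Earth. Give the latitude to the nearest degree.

≈ -71°

The great circle lies in the plane with unit normal n̂ = (p₁ × p₂)/|p₁ × p₂|.
Here n̂_z ≈ +0.332; the vertex latitude is φ_max = arccos|n̂_z| ≈ 70.6°.
Check via Clairaut: cos φ_max = |cos φ₁| · sin C = cos(60.0°)·sin(138.5°) ≈ 0.332, again giving ≈ 70.6°.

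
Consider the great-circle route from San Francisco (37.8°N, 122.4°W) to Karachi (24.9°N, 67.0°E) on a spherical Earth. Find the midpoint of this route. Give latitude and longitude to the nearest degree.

Write both endpoints as unit vectors p₁, p₂ with components (cos φ cos λ, cos φ sin λ, sin φ).
The central angle between the endpoints is δ = arccos(p₁·p₂) ≈ 2.036 rad (116.7°).
Interpolate at f = 1/2 with slerp weights a = sin((1−f)δ)/sin δ ≈ 0.953, b = sin(fδ)/sin δ ≈ 0.953.
p = a·p₁ + b·p₂ ≈ (-0.066, 0.160, 0.985); φ = arcsin(p_z) ≈ 80.05°, λ = atan2(p_y, p_x) ≈ 112.35°.

≈ 80°N, 112°E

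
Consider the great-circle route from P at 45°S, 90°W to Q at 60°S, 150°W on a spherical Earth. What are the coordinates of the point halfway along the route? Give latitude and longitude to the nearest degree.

Convert each endpoint to a unit vector on the sphere (x = cos φ cos λ, y = cos φ sin λ, z = sin φ).
The central angle between the endpoints is δ = arccos(p₁·p₂) ≈ 0.661 rad (37.9°).
Interpolate at f = 1/2 with slerp weights a = sin((1−f)δ)/sin δ ≈ 0.529, b = sin(fδ)/sin δ ≈ 0.529.
p = a·p₁ + b·p₂ ≈ (-0.229, -0.506, -0.832); φ = arcsin(p_z) ≈ -56.27°, λ = atan2(p_y, p_x) ≈ -114.34°.

≈ 56°S, 114°W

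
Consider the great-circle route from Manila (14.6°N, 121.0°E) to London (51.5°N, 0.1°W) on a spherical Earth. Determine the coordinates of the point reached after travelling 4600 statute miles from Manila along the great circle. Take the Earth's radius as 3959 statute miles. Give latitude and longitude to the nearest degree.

Write both endpoints as unit vectors p₁, p₂ with components (cos φ cos λ, cos φ sin λ, sin φ).
The central angle between the endpoints is δ = arccos(p₁·p₂) ≈ 1.685 rad (96.5°). The total great-circle distance is δ·R ≈ 1.685 × 3959 ≈ 6671 mi, so the target fraction is f = 4600/6671 ≈ 0.690.
Interpolate at f ≈ 0.690 with slerp weights a = sin((1−f)δ)/sin δ ≈ 0.503, b = sin(fδ)/sin δ ≈ 0.924.
p = a·p₁ + b·p₂ ≈ (0.324, 0.416, 0.850); φ = arcsin(p_z) ≈ 58.16°, λ = atan2(p_y, p_x) ≈ 52.06°.

≈ 58°N, 52°E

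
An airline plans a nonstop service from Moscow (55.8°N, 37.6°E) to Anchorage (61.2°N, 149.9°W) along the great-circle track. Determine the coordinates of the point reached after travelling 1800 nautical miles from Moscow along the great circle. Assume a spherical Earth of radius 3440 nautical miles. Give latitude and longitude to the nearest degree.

Convert each endpoint to a unit vector on the sphere (x = cos φ cos λ, y = cos φ sin λ, z = sin φ).
The central angle between the endpoints is δ = arccos(p₁·p₂) ≈ 1.097 rad (62.9°). The total great-circle distance is δ·R ≈ 1.097 × 3440 ≈ 3774 nmi, so the target fraction is f = 1800/3774 ≈ 0.477.
Interpolate at f ≈ 0.477 with slerp weights a = sin((1−f)δ)/sin δ ≈ 0.610, b = sin(fδ)/sin δ ≈ 0.562.
p = a·p₁ + b·p₂ ≈ (0.038, 0.074, 0.997); φ = arcsin(p_z) ≈ 85.26°, λ = atan2(p_y, p_x) ≈ 62.93°.

≈ (85°N, 63°E)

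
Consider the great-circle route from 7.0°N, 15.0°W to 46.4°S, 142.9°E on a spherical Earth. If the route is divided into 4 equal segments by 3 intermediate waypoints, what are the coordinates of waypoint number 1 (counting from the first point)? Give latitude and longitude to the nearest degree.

≈ 24°S, 2°W

Convert each endpoint to a unit vector on the sphere (x = cos φ cos λ, y = cos φ sin λ, z = sin φ).
The central angle between the endpoints is δ = arccos(p₁·p₂) ≈ 2.378 rad (136.3°).
Interpolate at f = 1/4 with slerp weights a = sin((1−f)δ)/sin δ ≈ 1.414, b = sin(fδ)/sin δ ≈ 0.810.
p = a·p₁ + b·p₂ ≈ (0.910, -0.026, -0.414); φ = arcsin(p_z) ≈ -24.48°, λ = atan2(p_y, p_x) ≈ -1.65°.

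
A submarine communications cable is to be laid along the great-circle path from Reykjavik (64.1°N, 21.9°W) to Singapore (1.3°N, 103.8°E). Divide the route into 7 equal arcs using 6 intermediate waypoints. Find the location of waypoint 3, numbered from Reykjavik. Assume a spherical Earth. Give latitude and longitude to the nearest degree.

≈ 54°N, 71°E

Convert each endpoint to a unit vector on the sphere (x = cos φ cos λ, y = cos φ sin λ, z = sin φ).
The central angle between the endpoints is δ = arccos(p₁·p₂) ≈ 1.807 rad (103.6°).
Interpolate at f = 3/7 with slerp weights a = sin((1−f)δ)/sin δ ≈ 0.883, b = sin(fδ)/sin δ ≈ 0.719.
p = a·p₁ + b·p₂ ≈ (0.186, 0.555, 0.811); φ = arcsin(p_z) ≈ 54.19°, λ = atan2(p_y, p_x) ≈ 71.42°.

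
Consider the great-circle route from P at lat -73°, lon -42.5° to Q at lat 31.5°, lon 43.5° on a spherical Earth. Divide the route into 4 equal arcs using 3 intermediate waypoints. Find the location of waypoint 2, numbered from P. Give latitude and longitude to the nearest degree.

≈ lat -25°, lon 25°

Convert each endpoint to a unit vector on the sphere (x = cos φ cos λ, y = cos φ sin λ, z = sin φ).
The central angle between the endpoints is δ = arccos(p₁·p₂) ≈ 2.074 rad (118.8°).
Interpolate at f = 2/4 with slerp weights a = sin((1−f)δ)/sin δ ≈ 0.983, b = sin(fδ)/sin δ ≈ 0.983.
p = a·p₁ + b·p₂ ≈ (0.820, 0.383, -0.426); φ = arcsin(p_z) ≈ -25.23°, λ = atan2(p_y, p_x) ≈ 25.03°.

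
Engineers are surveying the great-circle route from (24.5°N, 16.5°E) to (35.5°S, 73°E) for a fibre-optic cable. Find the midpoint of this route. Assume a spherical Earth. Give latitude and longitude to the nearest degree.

Convert each endpoint to a unit vector on the sphere (x = cos φ cos λ, y = cos φ sin λ, z = sin φ).
The central angle between the endpoints is δ = arccos(p₁·p₂) ≈ 1.402 rad (80.3°).
Interpolate at f = 1/2 with slerp weights a = sin((1−f)δ)/sin δ ≈ 0.654, b = sin(fδ)/sin δ ≈ 0.654.
p = a·p₁ + b·p₂ ≈ (0.727, 0.678, -0.109); φ = arcsin(p_z) ≈ -6.24°, λ = atan2(p_y, p_x) ≈ 43.04°.

≈ (6°S, 43°E)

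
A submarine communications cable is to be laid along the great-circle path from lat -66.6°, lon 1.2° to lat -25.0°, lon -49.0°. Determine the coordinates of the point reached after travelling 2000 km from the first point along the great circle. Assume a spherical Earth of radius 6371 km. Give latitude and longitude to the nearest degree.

From cos δ = sin φ₁ sin φ₂ + cos φ₁ cos φ₂ cos Δλ, the central angle is δ ≈ 0.904 rad (51.8°). The total great-circle distance is δ·R ≈ 0.904 × 6371 ≈ 5761 km, so the target fraction is f = 2000/5761 ≈ 0.347.
Interpolate at f ≈ 0.347 with slerp weights a = sin((1−f)δ)/sin δ ≈ 0.708, b = sin(fδ)/sin δ ≈ 0.393.
p = a·p₁ + b·p₂ ≈ (0.515, -0.263, -0.816); φ = arcsin(p_z) ≈ -54.69°, λ = atan2(p_y, p_x) ≈ -27.05°.

≈ lat -55°, lon -27°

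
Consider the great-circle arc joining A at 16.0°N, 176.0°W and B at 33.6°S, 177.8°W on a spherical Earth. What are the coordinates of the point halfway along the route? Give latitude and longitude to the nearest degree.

≈ 9°S, 177°W

Convert each endpoint to a unit vector on the sphere (x = cos φ cos λ, y = cos φ sin λ, z = sin φ).
The central angle between the endpoints is δ = arccos(p₁·p₂) ≈ 0.866 rad (49.6°).
Interpolate at f = 1/2 with slerp weights a = sin((1−f)δ)/sin δ ≈ 0.551, b = sin(fδ)/sin δ ≈ 0.551.
p = a·p₁ + b·p₂ ≈ (-0.987, -0.055, -0.153); φ = arcsin(p_z) ≈ -8.80°, λ = atan2(p_y, p_x) ≈ -176.84°.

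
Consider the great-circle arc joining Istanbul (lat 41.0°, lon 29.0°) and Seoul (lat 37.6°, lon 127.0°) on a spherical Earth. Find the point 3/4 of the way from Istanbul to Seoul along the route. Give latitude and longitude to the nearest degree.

From cos δ = sin φ₁ sin φ₂ + cos φ₁ cos φ₂ cos Δλ, the central angle is δ ≈ 1.248 rad (71.5°).
Interpolate at f = 3/4 with slerp weights a = sin((1−f)δ)/sin δ ≈ 0.324, b = sin(fδ)/sin δ ≈ 0.849.
p = a·p₁ + b·p₂ ≈ (-0.191, 0.656, 0.730); φ = arcsin(p_z) ≈ 46.92°, λ = atan2(p_y, p_x) ≈ 106.25°.

≈ lat 47°, lon 106°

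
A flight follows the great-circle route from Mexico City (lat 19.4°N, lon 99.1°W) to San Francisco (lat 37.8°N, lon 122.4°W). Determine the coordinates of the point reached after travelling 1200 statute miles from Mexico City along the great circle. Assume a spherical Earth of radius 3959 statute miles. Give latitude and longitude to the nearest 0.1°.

Write both endpoints as unit vectors p₁, p₂ with components (cos φ cos λ, cos φ sin λ, sin φ).
The central angle between the endpoints is δ = arccos(p₁·p₂) ≈ 0.478 rad (27.4°). The total great-circle distance is δ·R ≈ 0.478 × 3959 ≈ 1891 mi, so the target fraction is f = 1200/1891 ≈ 0.635.
Interpolate at f ≈ 0.635 with slerp weights a = sin((1−f)δ)/sin δ ≈ 0.378, b = sin(fδ)/sin δ ≈ 0.649.
p = a·p₁ + b·p₂ ≈ (-0.331, -0.785, 0.523); φ = arcsin(p_z) ≈ 31.56°, λ = atan2(p_y, p_x) ≈ -112.88°.

≈ lat 31.6°N, lon 112.9°W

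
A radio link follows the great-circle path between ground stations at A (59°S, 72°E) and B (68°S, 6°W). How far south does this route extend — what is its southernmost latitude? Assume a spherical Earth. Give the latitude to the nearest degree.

The great circle lies in the plane with unit normal n̂ = (p₁ × p₂)/|p₁ × p₂|.
Here n̂_z ≈ -0.343; the vertex latitude is φ_max = arccos|n̂_z| ≈ 69.9°.

≈ 70°S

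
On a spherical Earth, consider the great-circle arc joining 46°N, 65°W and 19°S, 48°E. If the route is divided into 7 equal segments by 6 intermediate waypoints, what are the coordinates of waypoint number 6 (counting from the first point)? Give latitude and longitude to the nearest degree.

The haversine formula gives a central angle δ ≈ 2.084 rad (119.4°) between the endpoints.
Interpolate at f = 6/7 with slerp weights a = sin((1−f)δ)/sin δ ≈ 0.337, b = sin(fδ)/sin δ ≈ 1.121.
p = a·p₁ + b·p₂ ≈ (0.808, 0.576, -0.123); φ = arcsin(p_z) ≈ -7.06°, λ = atan2(p_y, p_x) ≈ 35.47°.

≈ 7°S, 35°E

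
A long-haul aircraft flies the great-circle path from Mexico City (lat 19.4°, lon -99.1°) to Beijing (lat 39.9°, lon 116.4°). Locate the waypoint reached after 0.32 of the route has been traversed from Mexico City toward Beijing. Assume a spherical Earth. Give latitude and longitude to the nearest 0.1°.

Convert each endpoint to a unit vector on the sphere (x = cos φ cos λ, y = cos φ sin λ, z = sin φ).
The central angle between the endpoints is δ = arccos(p₁·p₂) ≈ 1.956 rad (112.1°).
Interpolate at f = 0.32 with slerp weights a = sin((1−f)δ)/sin δ ≈ 1.048, b = sin(fδ)/sin δ ≈ 0.632.
p = a·p₁ + b·p₂ ≈ (-0.372, -0.542, 0.754); φ = arcsin(p_z) ≈ 48.92°, λ = atan2(p_y, p_x) ≈ -124.48°.

≈ lat 48.9°, lon -124.5°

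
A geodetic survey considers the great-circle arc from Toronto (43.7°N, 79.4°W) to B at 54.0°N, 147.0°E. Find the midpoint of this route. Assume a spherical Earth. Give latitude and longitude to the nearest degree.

≈ 71°N, 133°W

From cos δ = sin φ₁ sin φ₂ + cos φ₁ cos φ₂ cos Δλ, the central angle is δ ≈ 1.302 rad (74.6°).
Interpolate at f = 1/2 with slerp weights a = sin((1−f)δ)/sin δ ≈ 0.628, b = sin(fδ)/sin δ ≈ 0.628.
p = a·p₁ + b·p₂ ≈ (-0.226, -0.245, 0.943); φ = arcsin(p_z) ≈ 70.50°, λ = atan2(p_y, p_x) ≈ -132.67°.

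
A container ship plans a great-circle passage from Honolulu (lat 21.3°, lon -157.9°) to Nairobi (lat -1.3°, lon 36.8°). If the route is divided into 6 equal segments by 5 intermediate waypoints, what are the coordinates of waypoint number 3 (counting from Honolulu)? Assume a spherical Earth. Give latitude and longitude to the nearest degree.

≈ lat 53°, lon 104°

From cos δ = sin φ₁ sin φ₂ + cos φ₁ cos φ₂ cos Δλ, the central angle is δ ≈ 2.712 rad (155.4°).
Interpolate at f = 3/6 with slerp weights a = sin((1−f)δ)/sin δ ≈ 2.347, b = sin(fδ)/sin δ ≈ 2.347.
p = a·p₁ + b·p₂ ≈ (-0.147, 0.583, 0.799); φ = arcsin(p_z) ≈ 53.05°, λ = atan2(p_y, p_x) ≈ 104.17°.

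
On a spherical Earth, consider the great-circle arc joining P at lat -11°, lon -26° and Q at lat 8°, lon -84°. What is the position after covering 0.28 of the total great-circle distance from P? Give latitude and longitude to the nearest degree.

≈ lat -6°, lon -42°

The haversine formula gives a central angle δ ≈ 1.060 rad (60.8°) between the endpoints.
Interpolate at f = 0.28 with slerp weights a = sin((1−f)δ)/sin δ ≈ 0.792, b = sin(fδ)/sin δ ≈ 0.335.
p = a·p₁ + b·p₂ ≈ (0.734, -0.671, -0.105); φ = arcsin(p_z) ≈ -6.00°, λ = atan2(p_y, p_x) ≈ -42.45°.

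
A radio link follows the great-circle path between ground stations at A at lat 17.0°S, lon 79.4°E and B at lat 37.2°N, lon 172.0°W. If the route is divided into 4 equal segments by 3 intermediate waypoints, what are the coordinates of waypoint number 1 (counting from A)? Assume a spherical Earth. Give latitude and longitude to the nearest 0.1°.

≈ lat 0.1°S, lon 102.9°E

Write both endpoints as unit vectors p₁, p₂ with components (cos φ cos λ, cos φ sin λ, sin φ).
The central angle between the endpoints is δ = arccos(p₁·p₂) ≈ 2.004 rad (114.8°).
Interpolate at f = 1/4 with slerp weights a = sin((1−f)δ)/sin δ ≈ 1.099, b = sin(fδ)/sin δ ≈ 0.529.
p = a·p₁ + b·p₂ ≈ (-0.224, 0.975, -0.001); φ = arcsin(p_z) ≈ -0.08°, λ = atan2(p_y, p_x) ≈ 102.95°.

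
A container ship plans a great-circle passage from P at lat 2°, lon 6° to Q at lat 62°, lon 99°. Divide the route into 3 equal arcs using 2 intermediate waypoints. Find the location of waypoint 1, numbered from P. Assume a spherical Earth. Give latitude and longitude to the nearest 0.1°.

From cos δ = sin φ₁ sin φ₂ + cos φ₁ cos φ₂ cos Δλ, the central angle is δ ≈ 1.565 rad (89.6°).
Interpolate at f = 1/3 with slerp weights a = sin((1−f)δ)/sin δ ≈ 0.864, b = sin(fδ)/sin δ ≈ 0.498.
p = a·p₁ + b·p₂ ≈ (0.822, 0.321, 0.470); φ = arcsin(p_z) ≈ 28.04°, λ = atan2(p_y, p_x) ≈ 21.34°.

≈ lat 28.0°, lon 21.3°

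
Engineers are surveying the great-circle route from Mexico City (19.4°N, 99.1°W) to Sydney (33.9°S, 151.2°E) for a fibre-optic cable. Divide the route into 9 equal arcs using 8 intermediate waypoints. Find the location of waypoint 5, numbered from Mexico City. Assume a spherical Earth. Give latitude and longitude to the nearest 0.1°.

Write both endpoints as unit vectors p₁, p₂ with components (cos φ cos λ, cos φ sin λ, sin φ).
The central angle between the endpoints is δ = arccos(p₁·p₂) ≈ 2.037 rad (116.7°).
Interpolate at f = 5/9 with slerp weights a = sin((1−f)δ)/sin δ ≈ 0.880, b = sin(fδ)/sin δ ≈ 1.013.
p = a·p₁ + b·p₂ ≈ (-0.868, -0.415, -0.273); φ = arcsin(p_z) ≈ -15.82°, λ = atan2(p_y, p_x) ≈ -154.46°.

≈ 15.8°S, 154.5°W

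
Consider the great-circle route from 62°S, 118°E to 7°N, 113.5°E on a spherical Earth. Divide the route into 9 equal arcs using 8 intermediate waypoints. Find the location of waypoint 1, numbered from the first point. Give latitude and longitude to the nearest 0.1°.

≈ 54.3°S, 116.9°E

From cos δ = sin φ₁ sin φ₂ + cos φ₁ cos φ₂ cos Δλ, the central angle is δ ≈ 1.206 rad (69.1°).
Interpolate at f = 1/9 with slerp weights a = sin((1−f)δ)/sin δ ≈ 0.940, b = sin(fδ)/sin δ ≈ 0.143.
p = a·p₁ + b·p₂ ≈ (-0.264, 0.520, -0.813); φ = arcsin(p_z) ≈ -54.34°, λ = atan2(p_y, p_x) ≈ 116.91°.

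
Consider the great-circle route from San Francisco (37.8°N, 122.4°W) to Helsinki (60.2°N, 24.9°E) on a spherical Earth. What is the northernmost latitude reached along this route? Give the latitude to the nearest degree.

The great circle lies in the plane with unit normal n̂ = (p₁ × p₂)/|p₁ × p₂|.
Here n̂_z ≈ +0.217; the vertex latitude is φ_max = arccos|n̂_z| ≈ 77.5°.

≈ 77°N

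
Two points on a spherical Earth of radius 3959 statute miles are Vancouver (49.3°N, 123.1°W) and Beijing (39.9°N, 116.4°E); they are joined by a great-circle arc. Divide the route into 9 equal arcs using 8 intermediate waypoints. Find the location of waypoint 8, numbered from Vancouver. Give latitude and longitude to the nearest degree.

Write both endpoints as unit vectors p₁, p₂ with components (cos φ cos λ, cos φ sin λ, sin φ).
The central angle between the endpoints is δ = arccos(p₁·p₂) ≈ 1.336 rad (76.6°).
Interpolate at f = 8/9 with slerp weights a = sin((1−f)δ)/sin δ ≈ 0.152, b = sin(fδ)/sin δ ≈ 0.954.
p = a·p₁ + b·p₂ ≈ (-0.379, 0.572, 0.727); φ = arcsin(p_z) ≈ 46.64°, λ = atan2(p_y, p_x) ≈ 123.55°.

≈ 47°N, 124°E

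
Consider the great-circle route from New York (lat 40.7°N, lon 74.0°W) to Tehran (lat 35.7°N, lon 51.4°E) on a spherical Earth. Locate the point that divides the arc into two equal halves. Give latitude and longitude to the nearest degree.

Convert each endpoint to a unit vector on the sphere (x = cos φ cos λ, y = cos φ sin λ, z = sin φ).
The central angle between the endpoints is δ = arccos(p₁·p₂) ≈ 1.547 rad (88.6°).
Interpolate at f = 1/2 with slerp weights a = sin((1−f)δ)/sin δ ≈ 0.699, b = sin(fδ)/sin δ ≈ 0.699.
p = a·p₁ + b·p₂ ≈ (0.500, -0.066, 0.863); φ = arcsin(p_z) ≈ 59.71°, λ = atan2(p_y, p_x) ≈ -7.49°.

≈ lat 60°N, lon 7°W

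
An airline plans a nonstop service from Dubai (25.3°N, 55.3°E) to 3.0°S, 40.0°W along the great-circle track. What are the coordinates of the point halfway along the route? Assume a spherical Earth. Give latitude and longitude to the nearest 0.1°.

≈ 16.3°N, 4.5°E

Convert each endpoint to a unit vector on the sphere (x = cos φ cos λ, y = cos φ sin λ, z = sin φ).
The central angle between the endpoints is δ = arccos(p₁·p₂) ≈ 1.677 rad (96.1°).
Interpolate at f = 1/2 with slerp weights a = sin((1−f)δ)/sin δ ≈ 0.748, b = sin(fδ)/sin δ ≈ 0.748.
p = a·p₁ + b·p₂ ≈ (0.957, 0.076, 0.280); φ = arcsin(p_z) ≈ 16.29°, λ = atan2(p_y, p_x) ≈ 4.53°.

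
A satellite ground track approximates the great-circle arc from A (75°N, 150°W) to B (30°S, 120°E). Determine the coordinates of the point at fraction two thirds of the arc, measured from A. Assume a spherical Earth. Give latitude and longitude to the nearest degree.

Convert each endpoint to a unit vector on the sphere (x = cos φ cos λ, y = cos φ sin λ, z = sin φ).
The central angle between the endpoints is δ = arccos(p₁·p₂) ≈ 2.075 rad (118.9°).
Interpolate at f = 2/3 with slerp weights a = sin((1−f)δ)/sin δ ≈ 0.728, b = sin(fδ)/sin δ ≈ 1.122.
p = a·p₁ + b·p₂ ≈ (-0.649, 0.747, 0.143); φ = arcsin(p_z) ≈ 8.20°, λ = atan2(p_y, p_x) ≈ 130.98°.

≈ (8°N, 131°E)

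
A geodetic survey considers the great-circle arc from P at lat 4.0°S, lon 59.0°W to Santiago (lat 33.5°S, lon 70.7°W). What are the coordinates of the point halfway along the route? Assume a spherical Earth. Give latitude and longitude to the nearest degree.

Convert each endpoint to a unit vector on the sphere (x = cos φ cos λ, y = cos φ sin λ, z = sin φ).
The central angle between the endpoints is δ = arccos(p₁·p₂) ≈ 0.549 rad (31.5°).
Interpolate at f = 1/2 with slerp weights a = sin((1−f)δ)/sin δ ≈ 0.519, b = sin(fδ)/sin δ ≈ 0.519.
p = a·p₁ + b·p₂ ≈ (0.410, -0.853, -0.323); φ = arcsin(p_z) ≈ -18.84°, λ = atan2(p_y, p_x) ≈ -64.33°.

≈ lat 19°S, lon 64°W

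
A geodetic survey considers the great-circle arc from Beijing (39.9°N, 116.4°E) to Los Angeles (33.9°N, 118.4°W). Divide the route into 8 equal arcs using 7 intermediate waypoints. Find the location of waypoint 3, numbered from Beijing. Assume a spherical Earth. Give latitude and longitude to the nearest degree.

≈ 58°N, 162°E

Write both endpoints as unit vectors p₁, p₂ with components (cos φ cos λ, cos φ sin λ, sin φ).
The central angle between the endpoints is δ = arccos(p₁·p₂) ≈ 1.580 rad (90.5°).
Interpolate at f = 3/8 with slerp weights a = sin((1−f)δ)/sin δ ≈ 0.835, b = sin(fδ)/sin δ ≈ 0.558.
p = a·p₁ + b·p₂ ≈ (-0.505, 0.166, 0.847); φ = arcsin(p_z) ≈ 57.88°, λ = atan2(p_y, p_x) ≈ 161.83°.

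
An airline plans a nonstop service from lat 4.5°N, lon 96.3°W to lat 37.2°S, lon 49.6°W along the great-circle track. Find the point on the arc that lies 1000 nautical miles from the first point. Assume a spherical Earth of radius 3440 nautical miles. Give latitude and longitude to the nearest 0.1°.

Convert each endpoint to a unit vector on the sphere (x = cos φ cos λ, y = cos φ sin λ, z = sin φ).
The central angle between the endpoints is δ = arccos(p₁·p₂) ≈ 1.050 rad (60.2°). The total great-circle distance is δ·R ≈ 1.050 × 3440 ≈ 3614 nmi, so the target fraction is f = 1000/3614 ≈ 0.277.
Interpolate at f ≈ 0.277 with slerp weights a = sin((1−f)δ)/sin δ ≈ 0.794, b = sin(fδ)/sin δ ≈ 0.330.
p = a·p₁ + b·p₂ ≈ (0.084, -0.987, -0.137); φ = arcsin(p_z) ≈ -7.90°, λ = atan2(p_y, p_x) ≈ -85.15°.

≈ lat 7.9°S, lon 85.2°W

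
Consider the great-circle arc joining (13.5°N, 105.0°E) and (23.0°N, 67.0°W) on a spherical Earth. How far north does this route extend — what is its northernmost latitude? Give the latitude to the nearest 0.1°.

The great circle lies in the plane with unit normal n̂ = (p₁ × p₂)/|p₁ × p₂|.
Here n̂_z ≈ -0.205; the vertex latitude is φ_max = arccos|n̂_z| ≈ 78.1°.
Check via Clairaut: cos φ_max = |cos φ₁| · sin C = cos(13.5°)·sin(12.2°) ≈ 0.205, again giving ≈ 78.1°.

≈ 78.1°N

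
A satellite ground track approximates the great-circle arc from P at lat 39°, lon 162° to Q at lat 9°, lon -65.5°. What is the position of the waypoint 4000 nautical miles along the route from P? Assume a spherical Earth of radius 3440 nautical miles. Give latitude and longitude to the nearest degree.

≈ lat 42°, lon -105°

Write both endpoints as unit vectors p₁, p₂ with components (cos φ cos λ, cos φ sin λ, sin φ).
The central angle between the endpoints is δ = arccos(p₁·p₂) ≈ 2.004 rad (114.8°). The total great-circle distance is δ·R ≈ 2.004 × 3440 ≈ 6895 nmi, so the target fraction is f = 4000/6895 ≈ 0.580.
Interpolate at f ≈ 0.580 with slerp weights a = sin((1−f)δ)/sin δ ≈ 0.822, b = sin(fδ)/sin δ ≈ 1.012.
p = a·p₁ + b·p₂ ≈ (-0.193, -0.712, 0.675); φ = arcsin(p_z) ≈ 42.48°, λ = atan2(p_y, p_x) ≈ -105.18°.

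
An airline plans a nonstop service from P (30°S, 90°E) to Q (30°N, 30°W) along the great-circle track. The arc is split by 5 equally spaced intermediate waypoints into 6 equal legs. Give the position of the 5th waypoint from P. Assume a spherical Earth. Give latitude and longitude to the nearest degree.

Write both endpoints as unit vectors p₁, p₂ with components (cos φ cos λ, cos φ sin λ, sin φ).
The central angle between the endpoints is δ = arccos(p₁·p₂) ≈ 2.246 rad (128.7°).
Interpolate at f = 5/6 with slerp weights a = sin((1−f)δ)/sin δ ≈ 0.468, b = sin(fδ)/sin δ ≈ 1.224.
p = a·p₁ + b·p₂ ≈ (0.918, -0.124, 0.378); φ = arcsin(p_z) ≈ 22.18°, λ = atan2(p_y, p_x) ≈ -7.71°.

≈ (22°N, 8°W)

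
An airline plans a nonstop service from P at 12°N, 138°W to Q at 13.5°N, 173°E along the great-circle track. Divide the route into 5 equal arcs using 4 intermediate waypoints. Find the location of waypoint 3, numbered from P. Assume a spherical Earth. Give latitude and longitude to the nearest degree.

≈ 14°N, 167°W

Convert each endpoint to a unit vector on the sphere (x = cos φ cos λ, y = cos φ sin λ, z = sin φ).
The central angle between the endpoints is δ = arccos(p₁·p₂) ≈ 0.833 rad (47.7°).
Interpolate at f = 3/5 with slerp weights a = sin((1−f)δ)/sin δ ≈ 0.442, b = sin(fδ)/sin δ ≈ 0.648.
p = a·p₁ + b·p₂ ≈ (-0.946, -0.213, 0.243); φ = arcsin(p_z) ≈ 14.07°, λ = atan2(p_y, p_x) ≈ -167.34°.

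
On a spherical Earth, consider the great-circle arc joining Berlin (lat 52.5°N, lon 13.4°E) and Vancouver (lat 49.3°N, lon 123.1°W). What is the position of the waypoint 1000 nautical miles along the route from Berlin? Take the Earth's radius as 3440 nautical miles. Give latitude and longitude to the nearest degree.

≈ lat 66°N, lon 6°W

Convert each endpoint to a unit vector on the sphere (x = cos φ cos λ, y = cos φ sin λ, z = sin φ).
The central angle between the endpoints is δ = arccos(p₁·p₂) ≈ 1.252 rad (71.7°). The total great-circle distance is δ·R ≈ 1.252 × 3440 ≈ 4307 nmi, so the target fraction is f = 1000/4307 ≈ 0.232.
Interpolate at f ≈ 0.232 with slerp weights a = sin((1−f)δ)/sin δ ≈ 0.863, b = sin(fδ)/sin δ ≈ 0.302.
p = a·p₁ + b·p₂ ≈ (0.404, -0.043, 0.914); φ = arcsin(p_z) ≈ 66.04°, λ = atan2(p_y, p_x) ≈ -6.09°.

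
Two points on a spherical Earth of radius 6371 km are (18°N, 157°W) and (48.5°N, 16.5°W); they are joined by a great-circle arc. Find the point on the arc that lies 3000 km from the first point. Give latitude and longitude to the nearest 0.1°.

The haversine formula gives a central angle δ ≈ 1.828 rad (104.8°) between the endpoints. The total great-circle distance is δ·R ≈ 1.828 × 6371 ≈ 11649 km, so the target fraction is f = 3000/11649 ≈ 0.258.
Interpolate at f ≈ 0.258 with slerp weights a = sin((1−f)δ)/sin δ ≈ 1.011, b = sin(fδ)/sin δ ≈ 0.469.
p = a·p₁ + b·p₂ ≈ (-0.587, -0.464, 0.664); φ = arcsin(p_z) ≈ 41.58°, λ = atan2(p_y, p_x) ≈ -141.67°.

≈ (41.6°N, 141.7°W)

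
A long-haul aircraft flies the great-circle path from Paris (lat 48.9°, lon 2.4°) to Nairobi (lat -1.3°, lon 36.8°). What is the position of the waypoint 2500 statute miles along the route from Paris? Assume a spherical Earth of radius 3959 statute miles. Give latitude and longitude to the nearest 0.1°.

≈ lat 18.5°, lon 26.8°

The haversine formula gives a central angle δ ≈ 1.018 rad (58.3°) between the endpoints. The total great-circle distance is δ·R ≈ 1.018 × 3959 ≈ 4030 mi, so the target fraction is f = 2500/4030 ≈ 0.620.
Interpolate at f ≈ 0.620 with slerp weights a = sin((1−f)δ)/sin δ ≈ 0.443, b = sin(fδ)/sin δ ≈ 0.694.
p = a·p₁ + b·p₂ ≈ (0.846, 0.428, 0.318); φ = arcsin(p_z) ≈ 18.54°, λ = atan2(p_y, p_x) ≈ 26.81°.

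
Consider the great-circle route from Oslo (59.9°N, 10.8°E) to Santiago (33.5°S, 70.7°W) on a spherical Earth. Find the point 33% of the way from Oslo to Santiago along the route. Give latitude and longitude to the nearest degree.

Write both endpoints as unit vectors p₁, p₂ with components (cos φ cos λ, cos φ sin λ, sin φ).
The central angle between the endpoints is δ = arccos(p₁·p₂) ≈ 2.000 rad (114.6°).
Interpolate at f = 0.33 with slerp weights a = sin((1−f)δ)/sin δ ≈ 1.070, b = sin(fδ)/sin δ ≈ 0.674.
p = a·p₁ + b·p₂ ≈ (0.713, -0.430, 0.554); φ = arcsin(p_z) ≈ 33.64°, λ = atan2(p_y, p_x) ≈ -31.09°.

≈ (34°N, 31°W)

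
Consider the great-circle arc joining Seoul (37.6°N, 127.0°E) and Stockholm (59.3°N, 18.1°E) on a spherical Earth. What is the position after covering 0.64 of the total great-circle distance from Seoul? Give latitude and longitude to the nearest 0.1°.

Write both endpoints as unit vectors p₁, p₂ with components (cos φ cos λ, cos φ sin λ, sin φ).
The central angle between the endpoints is δ = arccos(p₁·p₂) ≈ 1.166 rad (66.8°).
Interpolate at f = 0.64 with slerp weights a = sin((1−f)δ)/sin δ ≈ 0.443, b = sin(fδ)/sin δ ≈ 0.739.
p = a·p₁ + b·p₂ ≈ (0.147, 0.398, 0.906); φ = arcsin(p_z) ≈ 64.91°, λ = atan2(p_y, p_x) ≈ 69.71°.

≈ (64.9°N, 69.7°E)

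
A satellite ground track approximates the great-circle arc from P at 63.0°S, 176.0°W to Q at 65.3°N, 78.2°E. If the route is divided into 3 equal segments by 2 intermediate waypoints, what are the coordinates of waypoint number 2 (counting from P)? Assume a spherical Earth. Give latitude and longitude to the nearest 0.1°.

Write both endpoints as unit vectors p₁, p₂ with components (cos φ cos λ, cos φ sin λ, sin φ).
The central angle between the endpoints is δ = arccos(p₁·p₂) ≈ 2.608 rad (149.4°).
Interpolate at f = 2/3 with slerp weights a = sin((1−f)δ)/sin δ ≈ 1.503, b = sin(fδ)/sin δ ≈ 1.939.
p = a·p₁ + b·p₂ ≈ (-0.515, 0.746, 0.423); φ = arcsin(p_z) ≈ 25.02°, λ = atan2(p_y, p_x) ≈ 124.62°.

≈ 25.0°N, 124.6°E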